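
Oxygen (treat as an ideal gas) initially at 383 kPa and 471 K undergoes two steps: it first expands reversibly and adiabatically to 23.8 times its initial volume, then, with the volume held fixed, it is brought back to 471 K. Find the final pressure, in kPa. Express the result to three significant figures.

For a diatomic ideal gas γ = 7/5.
Adiabatic step (PV^γ = const): P₂ = 383×(1/23.8)^(7/5) = 4.529 kPa; T₂ = 471×(1/23.8)^(2/5) = 132.6 K.
Isochoric: P₃ = P₂(T₃/T₂) = 4.529 × (471/132.6) = 16.09 kPa.

P₃ ≈ 16.1 kPa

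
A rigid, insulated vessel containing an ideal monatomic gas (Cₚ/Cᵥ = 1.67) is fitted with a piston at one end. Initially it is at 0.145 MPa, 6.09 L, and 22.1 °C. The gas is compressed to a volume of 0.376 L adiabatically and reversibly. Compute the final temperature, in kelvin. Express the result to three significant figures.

T₂ ≈ 1910 K

Adiabatic: T₁V₁^(γ−1) = T₂V₂^(γ−1) ⇒ T₂ = T₁ (V₁/V₂)^(γ−1).
T₁ = 22.1 °C = 295.2 K.
T₂ = 295.2 × (6.09/0.376)^(0.67) = 1908 K.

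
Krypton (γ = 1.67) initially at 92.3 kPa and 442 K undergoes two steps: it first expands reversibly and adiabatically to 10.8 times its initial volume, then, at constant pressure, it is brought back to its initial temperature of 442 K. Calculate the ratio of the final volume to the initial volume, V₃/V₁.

V₃/V₁ ≈ 53.2

Adiabatic step: V₂/V₁ = 10.8; T₂ = T₁·(1/10.8)^(0.67) = 89.75 K.
Isobaric step: V₃/V₂ = T₃/T₂ = 442/89.75.
V₃/V₁ = (V₂/V₁)(V₃/V₂) = 10.8 × (442/89.75) = 53.19.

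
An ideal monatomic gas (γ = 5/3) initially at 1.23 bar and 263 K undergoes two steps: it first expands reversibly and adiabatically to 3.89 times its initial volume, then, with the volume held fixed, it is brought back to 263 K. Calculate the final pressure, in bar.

Adiabatic step (PV^γ = const): P₂ = 1.23×(1/3.89)^(5/3) = 0.1278 bar; T₂ = 263×(1/3.89)^(2/3) = 106.3 K.
Isochoric: P₃ = P₂(T₃/T₂) = 0.1278 × (263/106.3) = 0.3162 bar.

P₃ ≈ 0.316 bar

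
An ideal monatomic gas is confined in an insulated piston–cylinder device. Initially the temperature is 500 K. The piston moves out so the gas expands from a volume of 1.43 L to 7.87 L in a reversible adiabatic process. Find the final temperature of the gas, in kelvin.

T₂ ≈ 160 K

For a reversible adiabat TV^(γ−1) is constant, so T₂ = T₁ (V₁/V₂)^(γ−1).
For a monatomic ideal gas γ = 5/3, so γ−1 = 2/3.
T₂ = 500 × (1.43/7.87)^(2/3) = 160.4 K.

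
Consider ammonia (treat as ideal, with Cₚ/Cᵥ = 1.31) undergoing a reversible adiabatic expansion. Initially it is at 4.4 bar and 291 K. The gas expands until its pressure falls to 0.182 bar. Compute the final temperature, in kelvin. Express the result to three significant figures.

T₂ ≈ 137 K

Adiabatic: T₂/T₁ = (P₂/P₁)^((γ−1)/γ).
T₂ = 291 × (0.182/4.4)^(0.237) = 136.9 K.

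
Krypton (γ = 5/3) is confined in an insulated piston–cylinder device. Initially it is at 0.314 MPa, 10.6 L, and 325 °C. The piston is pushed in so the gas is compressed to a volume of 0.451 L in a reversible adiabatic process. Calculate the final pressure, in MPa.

P₂ ≈ 60.6 MPa

Adiabatic: P₁V₁^γ = P₂V₂^γ ⇒ P₂ = P₁ (V₁/V₂)^γ.
P₂ = 0.314 × (10.6/0.451)^(5/3) = 60.55 MPa.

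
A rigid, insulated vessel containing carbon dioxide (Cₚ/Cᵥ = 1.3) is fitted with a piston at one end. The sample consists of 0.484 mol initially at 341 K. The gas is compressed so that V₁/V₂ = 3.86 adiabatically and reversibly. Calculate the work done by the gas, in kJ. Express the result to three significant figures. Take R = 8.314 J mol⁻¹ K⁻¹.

W ≈ -2.29 kJ

For a reversible adiabat TV^(γ−1) is constant, so T₂ = T₁ (V₁/V₂)^(γ−1).
T₂ = 341 × 3.86^(0.3) = 511.4 K.
Q = 0, so ΔU = W_on_gas = nCᵥΔT with Cᵥ = R/(γ−1) = 27.71 J/(mol·K).
ΔU = 0.484 × 27.71 × (511.4 − 341) = 2285 J.
Work done by the gas = −ΔU = -2285 J.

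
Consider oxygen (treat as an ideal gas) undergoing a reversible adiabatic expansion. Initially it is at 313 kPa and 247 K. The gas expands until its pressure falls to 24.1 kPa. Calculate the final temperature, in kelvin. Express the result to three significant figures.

Along an adiabat T P^((1−γ)/γ) is constant, so T₂ = T₁ (P₂/P₁)^((γ−1)/γ).
For a diatomic ideal gas γ = 7/5, so (γ−1)/γ = 2/7.
T₂ = 247 × (24.1/313)^(2/7) = 118.7 K.

T₂ ≈ 119 K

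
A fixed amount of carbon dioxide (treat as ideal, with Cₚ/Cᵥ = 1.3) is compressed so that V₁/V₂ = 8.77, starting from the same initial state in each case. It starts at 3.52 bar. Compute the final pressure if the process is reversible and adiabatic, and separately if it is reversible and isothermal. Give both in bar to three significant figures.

Isothermal: P₂ = P₁(V₁/V₂) = 3.52×8.77 = 30.87 bar.
Adiabatic: P₂ = P₁(V₁/V₂)^γ = 3.52×8.77^(1.3) = 59.22 bar.

adiabatic: 59.2 bar; isothermal: 30.9 bar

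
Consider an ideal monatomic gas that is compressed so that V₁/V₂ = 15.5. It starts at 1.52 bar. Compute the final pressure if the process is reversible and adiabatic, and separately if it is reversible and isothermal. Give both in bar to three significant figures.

adiabatic: 146 bar; isothermal: 23.6 bar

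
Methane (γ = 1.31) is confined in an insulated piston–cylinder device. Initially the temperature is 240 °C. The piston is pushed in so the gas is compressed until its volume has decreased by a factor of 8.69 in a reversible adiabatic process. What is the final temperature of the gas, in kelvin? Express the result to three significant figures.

T₂ ≈ 1000 K

Adiabatic: T₁V₁^(γ−1) = T₂V₂^(γ−1) ⇒ T₂ = T₁ (V₁/V₂)^(γ−1).
T₁ = 240 °C = 513.1 K.
T₂ = 513.1 × 8.69^(0.31) = 1003 K.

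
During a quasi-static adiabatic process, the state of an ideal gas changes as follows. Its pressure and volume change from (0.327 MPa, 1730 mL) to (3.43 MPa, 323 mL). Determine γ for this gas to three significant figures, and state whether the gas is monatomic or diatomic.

γ ≈ 1.40; diatomic

PV^γ = const ⇒ γ = ln(P₂/P₁) / ln(V₁/V₂).
γ = ln(3.43/0.327) / ln(1730/323) = 1.401.
γ ≈ 1.40 is close to 7/5, so the gas is diatomic.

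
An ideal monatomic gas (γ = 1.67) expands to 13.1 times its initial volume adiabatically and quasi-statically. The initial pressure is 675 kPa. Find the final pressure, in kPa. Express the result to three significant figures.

P₂ ≈ 9.19 kPa

Since PV^γ is constant along a reversible adiabat, P₂ = P₁ (V₁/V₂)^γ.
P₂ = 675 × (1/13.1)^(1.67) = 9.193 kPa.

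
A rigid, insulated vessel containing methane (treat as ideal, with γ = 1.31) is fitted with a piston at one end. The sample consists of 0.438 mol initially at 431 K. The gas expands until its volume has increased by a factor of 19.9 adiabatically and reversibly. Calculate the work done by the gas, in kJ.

For a reversible adiabat TV^(γ−1) is constant, so T₂ = T₁ (V₁/V₂)^(γ−1).
T₂ = 431 × (1/19.9)^(0.31) = 170.5 K.
Q = 0, so ΔU = W_on_gas = nCᵥΔT with Cᵥ = R/(γ−1) = 26.82 J/(mol·K).
ΔU = 0.438 × 26.82 × (170.5 − 431) = -3060 J.
Work done by the gas = −ΔU = 3060 J.

W ≈ 3.06 kJ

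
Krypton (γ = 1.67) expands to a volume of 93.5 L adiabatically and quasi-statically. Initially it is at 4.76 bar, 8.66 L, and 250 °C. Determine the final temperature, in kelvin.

Adiabatic: T₁V₁^(γ−1) = T₂V₂^(γ−1) ⇒ T₂ = T₁ (V₁/V₂)^(γ−1).
T₁ = 250 °C = 523.1 K.
T₂ = 523.1 × (8.66/93.5)^(0.67) = 106.2 K.

T₂ ≈ 106 K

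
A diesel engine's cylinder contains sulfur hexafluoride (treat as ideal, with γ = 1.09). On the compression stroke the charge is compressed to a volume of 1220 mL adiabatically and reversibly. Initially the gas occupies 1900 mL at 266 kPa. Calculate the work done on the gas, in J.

P₂ = P₁(V₁/V₂)^γ = 266×(1900/1220)^(1.09) = 431.1 kPa.
For a reversible adiabat, W_by_gas = (P₁V₁ − P₂V₂)/(γ−1).
W_by = (266000×0.0019 − 431100×0.00122) / (0.09) = -228.4 J.
W_on_gas = −W_by = 228.4 J.

W ≈ 228 J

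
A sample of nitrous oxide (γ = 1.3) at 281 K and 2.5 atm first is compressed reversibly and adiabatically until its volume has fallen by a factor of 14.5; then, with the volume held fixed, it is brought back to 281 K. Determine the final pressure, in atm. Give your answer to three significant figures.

P₃ ≈ 36.2 atm

Adiabatic step (PV^γ = const): P₂ = 2.5×14.5^(1.3) = 80.86 atm; T₂ = 281×14.5^(0.3) = 626.8 K.
Isochoric: P₃ = P₂(T₃/T₂) = 80.86 × (281/626.8) = 36.25 atm.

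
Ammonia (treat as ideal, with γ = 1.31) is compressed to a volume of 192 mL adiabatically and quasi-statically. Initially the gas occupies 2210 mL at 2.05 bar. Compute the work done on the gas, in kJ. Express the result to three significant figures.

P₂ = P₁(V₁/V₂)^γ = 2.05×(2210/192)^(1.31) = 50.32 bar.
For a reversible adiabat, W_by_gas = (P₁V₁ − P₂V₂)/(γ−1).
W_by = (205000×0.00221 − 5.032×10^6×0.000192) / (0.31) = -1655 J.
W_on_gas = −W_by = 1655 J.

W ≈ 1.66 kJ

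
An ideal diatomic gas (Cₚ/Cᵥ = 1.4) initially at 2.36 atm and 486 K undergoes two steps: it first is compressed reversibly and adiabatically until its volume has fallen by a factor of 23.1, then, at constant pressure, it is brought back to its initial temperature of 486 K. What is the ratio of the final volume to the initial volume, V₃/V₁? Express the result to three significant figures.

Adiabatic step: V₂/V₁ = 0.04329; T₂ = T₁·23.1^(0.4) = 1706 K.
Isobaric step: V₃/V₂ = T₃/T₂ = 486/1706.
V₃/V₁ = (V₂/V₁)(V₃/V₂) = 0.04329 × (486/1706) = 0.01233.

V₃/V₁ ≈ 0.0123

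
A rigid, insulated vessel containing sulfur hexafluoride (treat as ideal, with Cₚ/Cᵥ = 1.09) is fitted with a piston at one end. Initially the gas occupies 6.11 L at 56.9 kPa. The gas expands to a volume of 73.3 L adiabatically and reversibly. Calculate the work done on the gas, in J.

W ≈ -774 J

P₂ = P₁(V₁/V₂)^γ = 56.9×(6.11/73.3)^(1.09) = 3.793 kPa.
For a reversible adiabat, W_by_gas = (P₁V₁ − P₂V₂)/(γ−1).
W_by = (56900×0.00611 − 3793×0.0733) / (0.09) = 774 J.
W_on_gas = −W_by = -774 J.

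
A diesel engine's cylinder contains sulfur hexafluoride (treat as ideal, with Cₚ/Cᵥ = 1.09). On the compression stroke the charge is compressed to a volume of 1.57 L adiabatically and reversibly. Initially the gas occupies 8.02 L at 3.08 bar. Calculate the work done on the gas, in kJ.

W ≈ 4.34 kJ

P₂ = P₁(V₁/V₂)^γ = 3.08×(8.02/1.57)^(1.09) = 18.22 bar.
For a reversible adiabat, W_by_gas = (P₁V₁ − P₂V₂)/(γ−1).
W_by = (308000×0.00802 − 1.822×10^6×0.00157) / (0.09) = -4339 J.
W_on_gas = −W_by = 4339 J.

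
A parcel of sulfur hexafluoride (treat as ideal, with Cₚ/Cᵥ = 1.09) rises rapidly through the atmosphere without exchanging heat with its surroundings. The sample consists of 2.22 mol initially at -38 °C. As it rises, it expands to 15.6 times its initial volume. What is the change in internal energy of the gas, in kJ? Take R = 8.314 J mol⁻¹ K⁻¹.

ΔU ≈ -10.6 kJ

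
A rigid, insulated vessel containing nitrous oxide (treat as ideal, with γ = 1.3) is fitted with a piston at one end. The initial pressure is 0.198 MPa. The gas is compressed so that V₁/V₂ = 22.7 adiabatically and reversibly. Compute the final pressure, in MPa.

P₂ ≈ 11.5 MPa

Since PV^γ is constant along a reversible adiabat, P₂ = P₁ (V₁/V₂)^γ.
P₂ = 0.198 × 22.7^(1.3) = 11.47 MPa.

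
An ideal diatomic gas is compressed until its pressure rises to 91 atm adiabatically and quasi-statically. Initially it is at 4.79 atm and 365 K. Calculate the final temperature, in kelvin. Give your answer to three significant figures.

T₂ ≈ 847 K

Along an adiabat T P^((1−γ)/γ) is constant, so T₂ = T₁ (P₂/P₁)^((γ−1)/γ).
For a diatomic ideal gas γ = 7/5, so (γ−1)/γ = 2/7.
T₂ = 365 × (91/4.79)^(2/7) = 846.5 K.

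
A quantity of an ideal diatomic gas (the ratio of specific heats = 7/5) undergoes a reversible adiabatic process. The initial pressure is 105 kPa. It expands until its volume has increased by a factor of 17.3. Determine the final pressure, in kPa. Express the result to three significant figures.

P₂ ≈ 1.94 kPa

Since PV^γ is constant along a reversible adiabat, P₂ = P₁ (V₁/V₂)^γ.
P₂ = 105 × (1/17.3)^(7/5) = 1.941 kPa.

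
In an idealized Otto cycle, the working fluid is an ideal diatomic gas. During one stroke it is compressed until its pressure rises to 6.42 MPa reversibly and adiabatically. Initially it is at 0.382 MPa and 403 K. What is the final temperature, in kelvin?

T₂ ≈ 902 K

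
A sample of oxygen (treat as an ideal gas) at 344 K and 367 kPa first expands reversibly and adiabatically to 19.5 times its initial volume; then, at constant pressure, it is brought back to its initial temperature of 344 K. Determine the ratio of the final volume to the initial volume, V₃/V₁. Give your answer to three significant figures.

For a diatomic ideal gas γ = 7/5.
Adiabatic step: V₂/V₁ = 19.5; T₂ = T₁·(1/19.5)^(2/5) = 104.8 K.
Isobaric step: V₃/V₂ = T₃/T₂ = 344/104.8.
V₃/V₁ = (V₂/V₁)(V₃/V₂) = 19.5 × (344/104.8) = 63.98.

V₃/V₁ ≈ 64.0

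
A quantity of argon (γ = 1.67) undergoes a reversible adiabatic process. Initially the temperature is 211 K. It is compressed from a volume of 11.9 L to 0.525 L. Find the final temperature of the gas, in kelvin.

T₂ ≈ 1710 K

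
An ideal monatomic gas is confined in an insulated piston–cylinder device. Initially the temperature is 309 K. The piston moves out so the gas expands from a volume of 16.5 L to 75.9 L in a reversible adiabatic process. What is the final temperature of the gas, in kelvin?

T₂ ≈ 112 K

For a reversible adiabat TV^(γ−1) is constant, so T₂ = T₁ (V₁/V₂)^(γ−1).
For a monatomic ideal gas γ = 5/3, so γ−1 = 2/3.
T₂ = 309 × (16.5/75.9)^(2/3) = 111.7 K.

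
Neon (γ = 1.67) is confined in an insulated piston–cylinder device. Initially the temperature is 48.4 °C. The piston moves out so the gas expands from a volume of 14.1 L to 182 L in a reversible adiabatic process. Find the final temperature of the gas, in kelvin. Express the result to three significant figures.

T₂ ≈ 57.9 K

For a reversible adiabat TV^(γ−1) is constant, so T₂ = T₁ (V₁/V₂)^(γ−1).
T₁ = 48.4 °C = 321.5 K.
T₂ = 321.5 × (14.1/182)^(0.67) = 57.94 K.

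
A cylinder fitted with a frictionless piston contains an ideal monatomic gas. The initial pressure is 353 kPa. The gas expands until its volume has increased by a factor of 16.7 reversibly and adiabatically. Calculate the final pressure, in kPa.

Since PV^γ is constant along a reversible adiabat, P₂ = P₁ (V₁/V₂)^γ.
For a monatomic ideal gas γ = 5/3.
P₂ = 353 × (1/16.7)^(5/3) = 3.235 kPa.

P₂ ≈ 3.24 kPa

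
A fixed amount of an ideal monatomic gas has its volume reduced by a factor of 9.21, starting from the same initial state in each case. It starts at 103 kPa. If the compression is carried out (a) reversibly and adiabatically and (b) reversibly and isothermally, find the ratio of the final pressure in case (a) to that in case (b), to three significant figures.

P_adiabatic / P_isothermal ≈ 4.39

For a monatomic ideal gas γ = 5/3.
Isothermal: P_b = P₁(V₁/V₂) = 103×9.21.
Adiabatic: P_a = P₁(V₁/V₂)^γ = 103×9.21^(5/3).
P_a/P_b = (V₁/V₂)^(γ−1) = 9.21^(2/3) = 4.394.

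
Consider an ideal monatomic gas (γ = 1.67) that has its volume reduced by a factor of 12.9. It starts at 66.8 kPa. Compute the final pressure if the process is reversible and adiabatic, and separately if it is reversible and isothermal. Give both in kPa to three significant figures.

Isothermal: P₂ = P₁(V₁/V₂) = 66.8×12.9 = 861.7 kPa.
Adiabatic: P₂ = P₁(V₁/V₂)^γ = 66.8×12.9^(1.67) = 4780 kPa.

adiabatic: 4780 kPa; isothermal: 862 kPa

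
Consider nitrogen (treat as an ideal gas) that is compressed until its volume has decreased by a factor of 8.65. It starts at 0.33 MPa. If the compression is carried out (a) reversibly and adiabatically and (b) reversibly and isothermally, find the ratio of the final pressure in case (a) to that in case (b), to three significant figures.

For a diatomic ideal gas γ = 7/5.
Isothermal: P_b = P₁(V₁/V₂) = 0.33×8.65.
Adiabatic: P_a = P₁(V₁/V₂)^γ = 0.33×8.65^(7/5).
P_a/P_b = (V₁/V₂)^(γ−1) = 8.65^(2/5) = 2.37.

P_adiabatic / P_isothermal ≈ 2.37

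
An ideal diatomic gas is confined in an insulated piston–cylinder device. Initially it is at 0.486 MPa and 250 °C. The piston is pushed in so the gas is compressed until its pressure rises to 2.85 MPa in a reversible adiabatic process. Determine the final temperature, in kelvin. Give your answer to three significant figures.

T₂ ≈ 867 K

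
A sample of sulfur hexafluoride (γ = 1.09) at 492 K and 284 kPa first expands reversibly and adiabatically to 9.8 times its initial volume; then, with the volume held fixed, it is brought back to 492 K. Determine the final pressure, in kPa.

P₃ ≈ 29.0 kPa

Adiabatic step (PV^γ = const): P₂ = 284×(1/9.8)^(1.09) = 23.6 kPa; T₂ = 492×(1/9.8)^(0.09) = 400.6 K.
Isochoric: P₃ = P₂(T₃/T₂) = 23.6 × (492/400.6) = 28.98 kPa.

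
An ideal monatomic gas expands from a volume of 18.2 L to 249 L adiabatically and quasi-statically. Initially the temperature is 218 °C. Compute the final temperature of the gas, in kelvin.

Adiabatic: T₁V₁^(γ−1) = T₂V₂^(γ−1) ⇒ T₂ = T₁ (V₁/V₂)^(γ−1).
For a monatomic ideal gas γ = 5/3, so γ−1 = 2/3.
T₁ = 218 °C = 491.1 K.
T₂ = 491.1 × (18.2/249)^(2/3) = 85.86 K.

T₂ ≈ 85.9 K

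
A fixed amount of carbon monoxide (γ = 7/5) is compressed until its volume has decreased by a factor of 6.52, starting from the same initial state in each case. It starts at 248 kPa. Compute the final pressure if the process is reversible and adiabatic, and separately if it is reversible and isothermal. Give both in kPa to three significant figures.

Isothermal: P₂ = P₁(V₁/V₂) = 248×6.52 = 1617 kPa.
Adiabatic: P₂ = P₁(V₁/V₂)^γ = 248×6.52^(7/5) = 3423 kPa.

adiabatic: 3420 kPa; isothermal: 1620 kPa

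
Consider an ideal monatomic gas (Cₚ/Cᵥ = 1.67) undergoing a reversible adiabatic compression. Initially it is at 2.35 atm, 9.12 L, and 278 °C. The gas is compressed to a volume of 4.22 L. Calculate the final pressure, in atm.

Adiabatic: P₁V₁^γ = P₂V₂^γ ⇒ P₂ = P₁ (V₁/V₂)^γ.
P₂ = 2.35 × (9.12/4.22)^(1.67) = 8.511 atm.

P₂ ≈ 8.51 atm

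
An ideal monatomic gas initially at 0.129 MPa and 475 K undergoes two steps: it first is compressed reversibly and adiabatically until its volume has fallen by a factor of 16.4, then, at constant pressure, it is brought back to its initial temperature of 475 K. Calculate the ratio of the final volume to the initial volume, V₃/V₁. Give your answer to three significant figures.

V₃/V₁ ≈ 0.00945

For a monatomic ideal gas γ = 5/3.
Adiabatic step: V₂/V₁ = 0.06098; T₂ = T₁·16.4^(2/3) = 3066 K.
Isobaric step: V₃/V₂ = T₃/T₂ = 475/3066.
V₃/V₁ = (V₂/V₁)(V₃/V₂) = 0.06098 × (475/3066) = 0.009446.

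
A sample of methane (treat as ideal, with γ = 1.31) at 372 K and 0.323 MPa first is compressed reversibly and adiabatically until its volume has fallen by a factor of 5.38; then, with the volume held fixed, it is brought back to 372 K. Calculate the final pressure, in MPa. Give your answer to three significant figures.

P₃ ≈ 1.74 MPa

Adiabatic step (PV^γ = const): P₂ = 0.323×5.38^(1.31) = 2.928 MPa; T₂ = 372×5.38^(0.31) = 626.7 K.
Isochoric: P₃ = P₂(T₃/T₂) = 2.928 × (372/626.7) = 1.738 MPa.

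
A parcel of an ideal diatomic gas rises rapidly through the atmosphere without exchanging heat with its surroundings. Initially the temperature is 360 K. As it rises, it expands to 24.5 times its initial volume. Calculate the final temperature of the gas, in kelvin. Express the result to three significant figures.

T₂ ≈ 100 K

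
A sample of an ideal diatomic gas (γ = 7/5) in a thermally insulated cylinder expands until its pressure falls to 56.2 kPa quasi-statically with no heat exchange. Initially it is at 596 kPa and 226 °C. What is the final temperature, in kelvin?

T₂ ≈ 254 K

Along an adiabat T P^((1−γ)/γ) is constant, so T₂ = T₁ (P₂/P₁)^((γ−1)/γ).
T₁ = 226 °C = 499.1 K.
T₂ = 499.1 × (56.2/596)^(2/7) = 254.2 K.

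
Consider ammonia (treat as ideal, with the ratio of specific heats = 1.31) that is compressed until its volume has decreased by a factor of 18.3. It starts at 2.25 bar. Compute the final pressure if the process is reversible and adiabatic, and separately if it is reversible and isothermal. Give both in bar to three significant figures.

Isothermal: P₂ = P₁(V₁/V₂) = 2.25×18.3 = 41.18 bar.
Adiabatic: P₂ = P₁(V₁/V₂)^γ = 2.25×18.3^(1.31) = 101.4 bar.

adiabatic: 101 bar; isothermal: 41.2 bar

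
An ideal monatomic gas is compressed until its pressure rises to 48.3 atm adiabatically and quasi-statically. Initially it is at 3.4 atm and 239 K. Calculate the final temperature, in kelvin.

Adiabatic: T₂/T₁ = (P₂/P₁)^((γ−1)/γ).
For a monatomic ideal gas γ = 5/3, so (γ−1)/γ = 2/5.
T₂ = 239 × (48.3/3.4)^(2/5) = 690.9 K.

T₂ ≈ 691 K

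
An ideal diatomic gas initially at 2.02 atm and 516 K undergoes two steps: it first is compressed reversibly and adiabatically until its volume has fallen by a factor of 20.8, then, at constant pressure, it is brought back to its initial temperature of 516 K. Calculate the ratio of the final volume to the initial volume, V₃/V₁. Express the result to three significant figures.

V₃/V₁ ≈ 0.0143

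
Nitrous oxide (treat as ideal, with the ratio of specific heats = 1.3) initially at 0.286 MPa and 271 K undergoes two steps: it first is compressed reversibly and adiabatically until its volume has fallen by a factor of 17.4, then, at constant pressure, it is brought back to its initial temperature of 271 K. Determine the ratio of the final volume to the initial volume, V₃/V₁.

V₃/V₁ ≈ 0.0244

Adiabatic step: V₂/V₁ = 0.05747; T₂ = T₁·17.4^(0.3) = 638.5 K.
Isobaric step: V₃/V₂ = T₃/T₂ = 271/638.5.
V₃/V₁ = (V₂/V₁)(V₃/V₂) = 0.05747 × (271/638.5) = 0.02439.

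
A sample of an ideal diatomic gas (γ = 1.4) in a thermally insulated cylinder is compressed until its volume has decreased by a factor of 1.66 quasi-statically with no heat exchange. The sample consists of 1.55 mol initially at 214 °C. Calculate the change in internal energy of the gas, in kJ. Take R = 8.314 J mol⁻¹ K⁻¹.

ΔU ≈ 3.53 kJ

Adiabatic: T₁V₁^(γ−1) = T₂V₂^(γ−1) ⇒ T₂ = T₁ (V₁/V₂)^(γ−1).
T₁ = 214 °C = 487.1 K.
T₂ = 487.1 × 1.66^(0.4) = 596.6 K.
Q = 0, so ΔU = W_on_gas = nCᵥΔT with Cᵥ = R/(γ−1) = 20.79 J/(mol·K).
ΔU = 1.55 × 20.79 × (596.6 − 487.1) = 3527 J.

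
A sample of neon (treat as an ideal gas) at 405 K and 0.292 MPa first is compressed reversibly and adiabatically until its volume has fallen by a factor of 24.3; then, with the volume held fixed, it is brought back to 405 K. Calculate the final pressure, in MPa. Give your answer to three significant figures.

For a monatomic ideal gas γ = 5/3.
Adiabatic step (PV^γ = const): P₂ = 0.292×24.3^(5/3) = 59.53 MPa; T₂ = 405×24.3^(2/3) = 3398 K.
Isochoric: P₃ = P₂(T₃/T₂) = 59.53 × (405/3398) = 7.096 MPa.

P₃ ≈ 7.10 MPa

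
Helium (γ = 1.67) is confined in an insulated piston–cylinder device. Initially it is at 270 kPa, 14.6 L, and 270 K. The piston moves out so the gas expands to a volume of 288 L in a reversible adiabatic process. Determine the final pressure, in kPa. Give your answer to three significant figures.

P₂ ≈ 1.86 kPa

Adiabatic: P₁V₁^γ = P₂V₂^γ ⇒ P₂ = P₁ (V₁/V₂)^γ.
P₂ = 270 × (14.6/288)^(1.67) = 1.856 kPa.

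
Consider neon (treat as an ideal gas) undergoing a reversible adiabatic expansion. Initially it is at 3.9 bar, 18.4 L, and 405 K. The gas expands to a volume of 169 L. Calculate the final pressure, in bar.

Since PV^γ is constant along a reversible adiabat, P₂ = P₁ (V₁/V₂)^γ.
γ = 5/3 for a monatomic ideal gas.
P₂ = 3.9 × (18.4/169)^(5/3) = 0.09682 bar.

P₂ ≈ 0.0968 bar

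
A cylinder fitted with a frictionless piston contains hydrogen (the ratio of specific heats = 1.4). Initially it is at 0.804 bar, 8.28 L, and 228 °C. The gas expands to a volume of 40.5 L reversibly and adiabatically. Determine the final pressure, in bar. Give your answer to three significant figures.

P₂ ≈ 0.0871 bar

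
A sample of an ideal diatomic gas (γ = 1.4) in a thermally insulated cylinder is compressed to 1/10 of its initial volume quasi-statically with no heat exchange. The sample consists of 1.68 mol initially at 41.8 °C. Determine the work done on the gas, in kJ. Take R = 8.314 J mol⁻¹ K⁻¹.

W ≈ 16.6 kJ

For a reversible adiabat TV^(γ−1) is constant, so T₂ = T₁ (V₁/V₂)^(γ−1).
T₁ = 41.8 °C = 314.9 K.
T₂ = 314.9 × 10^(0.4) = 791.1 K.
Q = 0, so ΔU = W_on_gas = nCᵥΔT with Cᵥ = R/(γ−1) = 20.79 J/(mol·K).
ΔU = 1.68 × 20.79 × (791.1 − 314.9) = 16630 J.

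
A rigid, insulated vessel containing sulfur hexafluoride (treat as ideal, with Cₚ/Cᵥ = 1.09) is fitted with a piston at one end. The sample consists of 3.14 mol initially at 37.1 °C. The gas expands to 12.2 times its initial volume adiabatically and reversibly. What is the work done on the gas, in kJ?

W ≈ -18.1 kJ

Adiabatic: T₁V₁^(γ−1) = T₂V₂^(γ−1) ⇒ T₂ = T₁ (V₁/V₂)^(γ−1).
T₁ = 37.1 °C = 310.2 K.
T₂ = 310.2 × (1/12.2)^(0.09) = 247.7 K.
Q = 0, so ΔU = W_on_gas = nCᵥΔT with Cᵥ = R/(γ−1) = 92.38 J/(mol·K).
ΔU = 3.14 × 92.38 × (247.7 − 310.2) = -18140 J.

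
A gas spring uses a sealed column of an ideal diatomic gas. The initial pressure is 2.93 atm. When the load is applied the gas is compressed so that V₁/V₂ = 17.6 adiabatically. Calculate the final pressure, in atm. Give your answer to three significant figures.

P₂ ≈ 162 atm

Adiabatic: P₁V₁^γ = P₂V₂^γ ⇒ P₂ = P₁ (V₁/V₂)^γ.
For a diatomic ideal gas γ = 7/5.
P₂ = 2.93 × 17.6^(7/5) = 162.4 atm.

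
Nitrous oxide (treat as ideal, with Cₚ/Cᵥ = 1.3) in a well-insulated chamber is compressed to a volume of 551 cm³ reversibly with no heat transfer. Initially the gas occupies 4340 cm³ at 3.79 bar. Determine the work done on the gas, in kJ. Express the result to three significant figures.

W ≈ 4.70 kJ

P₂ = P₁(V₁/V₂)^γ = 3.79×(4340/551)^(1.3) = 55.45 bar.
For a reversible adiabat, W_by_gas = (P₁V₁ − P₂V₂)/(γ−1).
W_by = (379000×0.00434 − 5.545×10^6×0.000551) / (0.3) = -4701 J.
W_on_gas = −W_by = 4701 J.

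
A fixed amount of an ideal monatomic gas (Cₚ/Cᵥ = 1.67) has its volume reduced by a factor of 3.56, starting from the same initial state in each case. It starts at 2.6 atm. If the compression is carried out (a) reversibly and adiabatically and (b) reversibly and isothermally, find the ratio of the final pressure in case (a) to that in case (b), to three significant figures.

P_adiabatic / P_isothermal ≈ 2.34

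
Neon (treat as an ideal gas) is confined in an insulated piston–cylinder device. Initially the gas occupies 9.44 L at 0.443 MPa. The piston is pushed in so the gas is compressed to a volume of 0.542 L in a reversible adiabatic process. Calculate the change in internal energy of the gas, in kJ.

γ = 5/3 for a monatomic ideal gas.
P₂ = P₁(V₁/V₂)^γ = 0.443×(9.44/0.542)^(5/3) = 51.84 MPa.
For a reversible adiabat, W_by_gas = (P₁V₁ − P₂V₂)/(γ−1).
W_by = (443000×0.00944 − 5.184×10^7×0.000542) / (2/3) = -35880 J.
Q = 0 ⇒ ΔU = −W_by = 35880 J.

ΔU ≈ 35.9 kJ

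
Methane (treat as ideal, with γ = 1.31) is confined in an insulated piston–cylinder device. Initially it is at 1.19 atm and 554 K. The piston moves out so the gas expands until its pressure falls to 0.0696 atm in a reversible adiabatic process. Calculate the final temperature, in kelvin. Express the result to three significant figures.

Adiabatic: T₂/T₁ = (P₂/P₁)^((γ−1)/γ).
T₂ = 554 × (0.0696/1.19)^(0.237) = 283 K.

T₂ ≈ 283 K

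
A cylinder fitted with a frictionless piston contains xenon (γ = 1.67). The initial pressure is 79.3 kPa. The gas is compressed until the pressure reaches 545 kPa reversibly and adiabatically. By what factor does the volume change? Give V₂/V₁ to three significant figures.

V₂/V₁ ≈ 0.315

From PV^γ = const, V₂/V₁ = (P₁/P₂)^(1/γ).
V₂/V₁ = (79.3/545)^(0.599) = 0.3153.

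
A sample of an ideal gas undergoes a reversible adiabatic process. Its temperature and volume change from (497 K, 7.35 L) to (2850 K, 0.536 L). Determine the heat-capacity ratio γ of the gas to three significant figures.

γ ≈ 1.67

TV^(γ−1) = const ⇒ γ − 1 = ln(T₂/T₁) / ln(V₁/V₂).
γ = 1 + ln(2850/497) / ln(7.35/0.536) = 1.667.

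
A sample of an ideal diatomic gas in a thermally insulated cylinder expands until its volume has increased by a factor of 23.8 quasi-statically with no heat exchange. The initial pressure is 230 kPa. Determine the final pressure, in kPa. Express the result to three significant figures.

P₂ ≈ 2.72 kPa

Since PV^γ is constant along a reversible adiabat, P₂ = P₁ (V₁/V₂)^γ.
For a diatomic ideal gas γ = 7/5.
P₂ = 230 × (1/23.8)^(7/5) = 2.72 kPa.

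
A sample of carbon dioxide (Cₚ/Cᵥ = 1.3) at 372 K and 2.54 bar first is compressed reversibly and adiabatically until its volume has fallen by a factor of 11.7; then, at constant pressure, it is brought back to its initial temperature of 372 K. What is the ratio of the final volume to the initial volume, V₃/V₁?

V₃/V₁ ≈ 0.0409

Adiabatic step: V₂/V₁ = 0.08547; T₂ = T₁·11.7^(0.3) = 778 K.
Isobaric step: V₃/V₂ = T₃/T₂ = 372/778.
V₃/V₁ = (V₂/V₁)(V₃/V₂) = 0.08547 × (372/778) = 0.04087.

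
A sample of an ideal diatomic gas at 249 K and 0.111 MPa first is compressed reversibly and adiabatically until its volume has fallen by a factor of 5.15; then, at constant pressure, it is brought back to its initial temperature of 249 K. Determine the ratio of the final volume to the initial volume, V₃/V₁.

V₃/V₁ ≈ 0.101

For a diatomic ideal gas γ = 7/5.
Adiabatic step: V₂/V₁ = 0.1942; T₂ = T₁·5.15^(2/5) = 479.6 K.
Isobaric step: V₃/V₂ = T₃/T₂ = 249/479.6.
V₃/V₁ = (V₂/V₁)(V₃/V₂) = 0.1942 × (249/479.6) = 0.1008.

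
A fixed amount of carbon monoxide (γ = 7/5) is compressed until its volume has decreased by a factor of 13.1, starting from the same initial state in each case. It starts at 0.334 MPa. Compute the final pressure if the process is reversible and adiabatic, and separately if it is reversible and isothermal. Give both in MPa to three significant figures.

adiabatic: 12.2 MPa; isothermal: 4.38 MPa

Isothermal: P₂ = P₁(V₁/V₂) = 0.334×13.1 = 4.375 MPa.
Adiabatic: P₂ = P₁(V₁/V₂)^γ = 0.334×13.1^(7/5) = 12.24 MPa.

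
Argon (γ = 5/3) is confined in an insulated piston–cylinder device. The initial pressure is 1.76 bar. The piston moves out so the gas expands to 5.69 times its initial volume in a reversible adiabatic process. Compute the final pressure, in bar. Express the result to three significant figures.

Since PV^γ is constant along a reversible adiabat, P₂ = P₁ (V₁/V₂)^γ.
P₂ = 1.76 × (1/5.69)^(5/3) = 0.09705 bar.

P₂ ≈ 0.0970 bar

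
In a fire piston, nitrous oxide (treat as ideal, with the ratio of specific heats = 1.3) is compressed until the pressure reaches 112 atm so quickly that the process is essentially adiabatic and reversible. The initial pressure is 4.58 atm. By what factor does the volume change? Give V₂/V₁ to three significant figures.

From PV^γ = const, V₂/V₁ = (P₁/P₂)^(1/γ).
V₂/V₁ = (4.58/112)^(0.769) = 0.08551.

V₂/V₁ ≈ 0.0855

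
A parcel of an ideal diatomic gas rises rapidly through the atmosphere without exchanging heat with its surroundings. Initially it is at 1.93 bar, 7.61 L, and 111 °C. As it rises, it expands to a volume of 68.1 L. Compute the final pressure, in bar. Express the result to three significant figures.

P₂ ≈ 0.0898 bar

Adiabatic: P₁V₁^γ = P₂V₂^γ ⇒ P₂ = P₁ (V₁/V₂)^γ.
γ = 7/5 for a diatomic ideal gas.
P₂ = 1.93 × (7.61/68.1)^(7/5) = 0.08976 bar.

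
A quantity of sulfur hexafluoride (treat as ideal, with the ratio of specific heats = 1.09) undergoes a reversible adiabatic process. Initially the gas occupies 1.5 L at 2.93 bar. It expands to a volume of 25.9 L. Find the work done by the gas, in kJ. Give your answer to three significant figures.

W ≈ 1.10 kJ

P₂ = P₁(V₁/V₂)^γ = 2.93×(1.5/25.9)^(1.09) = 0.1313 bar.
For a reversible adiabat, W_by_gas = (P₁V₁ − P₂V₂)/(γ−1).
W_by = (293000×0.0015 − 13130×0.0259) / (0.09) = 1104 J.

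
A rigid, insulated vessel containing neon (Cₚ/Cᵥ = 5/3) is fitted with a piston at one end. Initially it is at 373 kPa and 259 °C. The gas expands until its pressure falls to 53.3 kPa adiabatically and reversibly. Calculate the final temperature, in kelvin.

Along an adiabat T P^((1−γ)/γ) is constant, so T₂ = T₁ (P₂/P₁)^((γ−1)/γ).
T₁ = 259 °C = 532.1 K.
T₂ = 532.1 × (53.3/373)^(2/5) = 244.4 K.

T₂ ≈ 244 K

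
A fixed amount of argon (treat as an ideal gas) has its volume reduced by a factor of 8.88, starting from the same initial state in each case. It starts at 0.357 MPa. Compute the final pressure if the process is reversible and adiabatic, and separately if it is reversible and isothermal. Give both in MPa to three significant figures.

adiabatic: 13.6 MPa; isothermal: 3.17 MPa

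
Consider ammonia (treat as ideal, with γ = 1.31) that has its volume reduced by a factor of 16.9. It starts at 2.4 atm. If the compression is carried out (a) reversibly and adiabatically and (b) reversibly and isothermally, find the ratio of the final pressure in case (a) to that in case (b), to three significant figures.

P_adiabatic / P_isothermal ≈ 2.40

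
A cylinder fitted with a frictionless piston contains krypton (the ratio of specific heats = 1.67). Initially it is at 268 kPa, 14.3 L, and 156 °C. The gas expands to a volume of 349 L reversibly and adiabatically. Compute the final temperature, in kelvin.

T₂ ≈ 50.5 K

Adiabatic: T₁V₁^(γ−1) = T₂V₂^(γ−1) ⇒ T₂ = T₁ (V₁/V₂)^(γ−1).
T₁ = 156 °C = 429.1 K.
T₂ = 429.1 × (14.3/349)^(0.67) = 50.47 K.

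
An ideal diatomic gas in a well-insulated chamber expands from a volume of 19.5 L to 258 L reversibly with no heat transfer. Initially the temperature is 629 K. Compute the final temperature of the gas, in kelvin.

For a reversible adiabat TV^(γ−1) is constant, so T₂ = T₁ (V₁/V₂)^(γ−1).
For a diatomic ideal gas γ = 7/5, so γ−1 = 2/5.
T₂ = 629 × (19.5/258)^(2/5) = 223.9 K.

T₂ ≈ 224 K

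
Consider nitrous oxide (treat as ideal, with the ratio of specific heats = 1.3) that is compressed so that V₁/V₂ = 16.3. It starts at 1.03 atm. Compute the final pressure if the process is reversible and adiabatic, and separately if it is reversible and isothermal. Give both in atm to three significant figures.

Isothermal: P₂ = P₁(V₁/V₂) = 1.03×16.3 = 16.79 atm.
Adiabatic: P₂ = P₁(V₁/V₂)^γ = 1.03×16.3^(1.3) = 38.79 atm.

adiabatic: 38.8 atm; isothermal: 16.8 atm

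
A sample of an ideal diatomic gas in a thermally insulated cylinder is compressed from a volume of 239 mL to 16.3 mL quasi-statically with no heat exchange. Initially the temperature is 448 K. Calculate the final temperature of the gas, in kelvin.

For a reversible adiabat TV^(γ−1) is constant, so T₂ = T₁ (V₁/V₂)^(γ−1).
For a diatomic ideal gas γ = 7/5, so γ−1 = 2/5.
T₂ = 448 × (239/16.3)^(2/5) = 1311 K.

T₂ ≈ 1310 K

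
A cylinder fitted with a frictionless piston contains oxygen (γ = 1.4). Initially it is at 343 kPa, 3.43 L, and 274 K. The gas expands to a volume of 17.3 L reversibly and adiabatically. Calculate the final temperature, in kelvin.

For a reversible adiabat TV^(γ−1) is constant, so T₂ = T₁ (V₁/V₂)^(γ−1).
T₂ = 274 × (3.43/17.3)^(0.4) = 143.4 K.

T₂ ≈ 143 K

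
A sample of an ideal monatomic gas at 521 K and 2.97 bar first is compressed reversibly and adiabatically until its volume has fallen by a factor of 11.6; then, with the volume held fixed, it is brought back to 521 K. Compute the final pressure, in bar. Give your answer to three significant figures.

P₃ ≈ 34.5 bar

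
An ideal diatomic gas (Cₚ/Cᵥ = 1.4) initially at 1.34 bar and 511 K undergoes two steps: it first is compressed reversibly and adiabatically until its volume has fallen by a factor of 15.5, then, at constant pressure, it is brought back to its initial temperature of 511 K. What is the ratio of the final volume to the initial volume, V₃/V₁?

V₃/V₁ ≈ 0.0216

Adiabatic step: V₂/V₁ = 0.06452; T₂ = T₁·15.5^(0.4) = 1530 K.
Isobaric step: V₃/V₂ = T₃/T₂ = 511/1530.
V₃/V₁ = (V₂/V₁)(V₃/V₂) = 0.06452 × (511/1530) = 0.02155.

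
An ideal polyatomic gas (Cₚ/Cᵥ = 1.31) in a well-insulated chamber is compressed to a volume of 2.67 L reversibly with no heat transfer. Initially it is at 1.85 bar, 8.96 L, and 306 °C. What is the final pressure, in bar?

Since PV^γ is constant along a reversible adiabat, P₂ = P₁ (V₁/V₂)^γ.
P₂ = 1.85 × (8.96/2.67)^(1.31) = 9.036 bar.

P₂ ≈ 9.04 bar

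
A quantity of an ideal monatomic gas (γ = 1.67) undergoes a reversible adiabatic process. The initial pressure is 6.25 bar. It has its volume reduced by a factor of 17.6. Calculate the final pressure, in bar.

P₂ ≈ 751 bar

Since PV^γ is constant along a reversible adiabat, P₂ = P₁ (V₁/V₂)^γ.
P₂ = 6.25 × 17.6^(1.67) = 751.4 bar.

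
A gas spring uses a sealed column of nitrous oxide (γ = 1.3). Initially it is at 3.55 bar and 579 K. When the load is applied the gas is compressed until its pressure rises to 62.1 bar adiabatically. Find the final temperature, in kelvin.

T₂ ≈ 1120 K

Along an adiabat T P^((1−γ)/γ) is constant, so T₂ = T₁ (P₂/P₁)^((γ−1)/γ).
T₂ = 579 × (62.1/3.55)^(0.231) = 1121 K.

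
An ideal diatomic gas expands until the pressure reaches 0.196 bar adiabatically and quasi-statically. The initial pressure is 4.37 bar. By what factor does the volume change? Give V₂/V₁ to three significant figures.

From PV^γ = const, V₂/V₁ = (P₁/P₂)^(1/γ).
For a diatomic ideal gas γ = 7/5.
V₂/V₁ = (4.37/0.196)^(5/7) = 9.184.

V₂/V₁ ≈ 9.18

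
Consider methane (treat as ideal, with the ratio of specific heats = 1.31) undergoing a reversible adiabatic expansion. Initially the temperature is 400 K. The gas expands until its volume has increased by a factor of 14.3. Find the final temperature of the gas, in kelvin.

Adiabatic: T₁V₁^(γ−1) = T₂V₂^(γ−1) ⇒ T₂ = T₁ (V₁/V₂)^(γ−1).
T₂ = 400 × (1/14.3)^(0.31) = 175.4 K.

T₂ ≈ 175 K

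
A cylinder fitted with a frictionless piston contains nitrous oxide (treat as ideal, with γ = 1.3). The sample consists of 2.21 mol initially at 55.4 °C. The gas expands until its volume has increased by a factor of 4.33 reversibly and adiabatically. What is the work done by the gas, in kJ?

For a reversible adiabat TV^(γ−1) is constant, so T₂ = T₁ (V₁/V₂)^(γ−1).
T₁ = 55.4 °C = 328.5 K.
T₂ = 328.5 × (1/4.33)^(0.3) = 211.7 K.
Q = 0, so ΔU = W_on_gas = nCᵥΔT with Cᵥ = R/(γ−1) = 27.71 J/(mol·K).
ΔU = 2.21 × 27.71 × (211.7 − 328.5) = -7159 J.
Work done by the gas = −ΔU = 7159 J.

W ≈ 7.16 kJ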